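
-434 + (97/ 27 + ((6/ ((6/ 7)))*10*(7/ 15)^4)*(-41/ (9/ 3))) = -14451799/ 30375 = -475.78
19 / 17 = 1.12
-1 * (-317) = 317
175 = 175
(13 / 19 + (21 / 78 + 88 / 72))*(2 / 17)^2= 0.03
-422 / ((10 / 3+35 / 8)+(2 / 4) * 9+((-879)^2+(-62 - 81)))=-10128 / 18540245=-0.00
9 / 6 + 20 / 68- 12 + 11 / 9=-2749 / 306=-8.98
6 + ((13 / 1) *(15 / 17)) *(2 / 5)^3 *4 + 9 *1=17.94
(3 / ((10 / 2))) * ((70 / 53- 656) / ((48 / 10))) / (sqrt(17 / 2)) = -17349 * sqrt(34) / 3604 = -28.07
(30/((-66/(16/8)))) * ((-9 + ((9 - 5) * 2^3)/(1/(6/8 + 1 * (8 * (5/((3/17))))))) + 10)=-19850/3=-6616.67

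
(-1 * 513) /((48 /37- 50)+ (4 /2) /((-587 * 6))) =33425541 /3173359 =10.53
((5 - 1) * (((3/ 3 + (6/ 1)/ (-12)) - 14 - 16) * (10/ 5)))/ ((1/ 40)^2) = -377600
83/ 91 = 0.91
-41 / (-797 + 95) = 41 / 702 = 0.06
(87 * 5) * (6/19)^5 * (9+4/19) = 591948000/47045881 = 12.58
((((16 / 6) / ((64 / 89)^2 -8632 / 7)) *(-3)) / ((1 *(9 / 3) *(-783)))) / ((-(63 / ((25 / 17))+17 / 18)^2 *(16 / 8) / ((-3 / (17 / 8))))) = -22178800 / 21800661577337633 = -0.00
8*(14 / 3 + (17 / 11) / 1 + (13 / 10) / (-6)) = 2638 / 55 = 47.96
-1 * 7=-7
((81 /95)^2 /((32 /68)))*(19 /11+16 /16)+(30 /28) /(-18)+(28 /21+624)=262467749 /416955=629.49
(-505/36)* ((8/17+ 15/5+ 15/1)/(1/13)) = -1030705/306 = -3368.32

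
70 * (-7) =-490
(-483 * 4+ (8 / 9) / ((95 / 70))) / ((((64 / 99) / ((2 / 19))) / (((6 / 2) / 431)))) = -2724645 / 1244728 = -2.19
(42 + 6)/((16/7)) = 21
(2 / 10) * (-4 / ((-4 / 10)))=2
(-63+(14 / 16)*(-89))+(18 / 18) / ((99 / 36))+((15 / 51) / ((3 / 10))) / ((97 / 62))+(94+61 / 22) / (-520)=-7927123313 / 56593680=-140.07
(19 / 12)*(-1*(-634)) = 6023 / 6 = 1003.83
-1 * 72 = -72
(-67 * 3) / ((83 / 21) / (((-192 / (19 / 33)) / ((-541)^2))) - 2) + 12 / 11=5836075404 / 5080064539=1.15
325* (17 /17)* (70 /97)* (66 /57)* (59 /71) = 29529500 /130853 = 225.67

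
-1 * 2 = -2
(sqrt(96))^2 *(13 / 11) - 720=-6672 / 11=-606.55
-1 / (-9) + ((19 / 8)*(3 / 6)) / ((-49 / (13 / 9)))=179 / 2352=0.08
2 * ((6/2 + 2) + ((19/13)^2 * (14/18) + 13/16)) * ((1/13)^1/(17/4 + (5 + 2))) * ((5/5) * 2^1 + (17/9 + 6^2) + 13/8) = 108730853/25625808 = 4.24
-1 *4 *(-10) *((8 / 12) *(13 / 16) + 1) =185 / 3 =61.67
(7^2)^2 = 2401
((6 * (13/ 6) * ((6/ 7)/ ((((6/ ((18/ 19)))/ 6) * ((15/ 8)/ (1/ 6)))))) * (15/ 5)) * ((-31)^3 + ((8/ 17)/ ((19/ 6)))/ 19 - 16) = -342436556592/ 4081105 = -83907.80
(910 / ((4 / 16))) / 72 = 455 / 9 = 50.56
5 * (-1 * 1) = -5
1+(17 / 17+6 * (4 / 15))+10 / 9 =212 / 45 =4.71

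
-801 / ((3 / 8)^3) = -45568 / 3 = -15189.33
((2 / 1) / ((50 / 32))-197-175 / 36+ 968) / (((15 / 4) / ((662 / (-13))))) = -35171398 / 3375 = -10421.15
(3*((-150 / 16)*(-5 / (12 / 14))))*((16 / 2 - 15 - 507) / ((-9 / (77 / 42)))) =2473625 / 144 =17177.95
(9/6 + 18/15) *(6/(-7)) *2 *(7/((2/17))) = -1377/5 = -275.40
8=8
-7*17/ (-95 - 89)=119/ 184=0.65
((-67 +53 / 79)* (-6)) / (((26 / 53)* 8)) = 104145 / 1027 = 101.41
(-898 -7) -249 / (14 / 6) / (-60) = -126451 / 140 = -903.22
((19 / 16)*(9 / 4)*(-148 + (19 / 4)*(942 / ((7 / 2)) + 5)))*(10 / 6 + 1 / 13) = 31315173 / 5824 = 5376.92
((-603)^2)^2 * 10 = 1322115048810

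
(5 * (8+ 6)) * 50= 3500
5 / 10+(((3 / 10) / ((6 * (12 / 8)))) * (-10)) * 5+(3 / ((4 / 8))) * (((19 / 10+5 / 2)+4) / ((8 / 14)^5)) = 3172043 / 3840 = 826.05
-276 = -276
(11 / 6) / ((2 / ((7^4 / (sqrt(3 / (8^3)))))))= 105644 * sqrt(6) / 9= 28752.65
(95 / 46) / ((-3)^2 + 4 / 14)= 133 / 598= 0.22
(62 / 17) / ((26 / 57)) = 1767 / 221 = 8.00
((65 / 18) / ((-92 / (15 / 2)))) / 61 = -325 / 67344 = -0.00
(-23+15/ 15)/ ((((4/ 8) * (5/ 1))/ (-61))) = 2684/ 5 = 536.80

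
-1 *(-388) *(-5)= -1940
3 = 3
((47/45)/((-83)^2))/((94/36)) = 2/34445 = 0.00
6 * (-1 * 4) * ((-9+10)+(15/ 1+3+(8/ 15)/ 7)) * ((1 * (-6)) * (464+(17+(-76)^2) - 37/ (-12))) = 601869452/ 35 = 17196270.06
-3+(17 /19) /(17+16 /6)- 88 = -90.95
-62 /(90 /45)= -31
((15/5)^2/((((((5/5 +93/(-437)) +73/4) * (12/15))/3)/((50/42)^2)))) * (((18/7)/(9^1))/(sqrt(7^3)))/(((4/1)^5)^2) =4096875 * sqrt(7)/293227220959232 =0.00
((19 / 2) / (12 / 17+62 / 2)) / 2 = 323 / 2156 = 0.15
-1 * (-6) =6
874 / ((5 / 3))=2622 / 5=524.40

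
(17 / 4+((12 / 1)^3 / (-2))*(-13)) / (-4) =-44945 / 16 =-2809.06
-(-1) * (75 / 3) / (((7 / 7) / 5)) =125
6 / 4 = 3 / 2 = 1.50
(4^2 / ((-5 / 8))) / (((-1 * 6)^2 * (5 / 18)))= -64 / 25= -2.56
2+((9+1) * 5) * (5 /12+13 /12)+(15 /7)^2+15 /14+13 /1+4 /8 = 4712 /49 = 96.16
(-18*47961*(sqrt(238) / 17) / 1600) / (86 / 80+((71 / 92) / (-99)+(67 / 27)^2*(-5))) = 79612046613*sqrt(238) / 74551840460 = 16.47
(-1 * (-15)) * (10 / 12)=25 / 2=12.50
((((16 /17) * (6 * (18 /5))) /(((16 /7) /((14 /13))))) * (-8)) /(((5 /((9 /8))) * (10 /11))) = -523908 /27625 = -18.96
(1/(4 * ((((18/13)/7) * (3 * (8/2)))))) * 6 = 91/144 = 0.63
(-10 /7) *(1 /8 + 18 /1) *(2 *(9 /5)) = -1305 /14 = -93.21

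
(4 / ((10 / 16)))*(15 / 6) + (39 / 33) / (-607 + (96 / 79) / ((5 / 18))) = 41889377 / 2618407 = 16.00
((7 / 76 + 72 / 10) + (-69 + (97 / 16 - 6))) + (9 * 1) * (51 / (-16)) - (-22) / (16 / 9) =-7406 / 95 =-77.96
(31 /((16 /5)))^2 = 24025 /256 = 93.85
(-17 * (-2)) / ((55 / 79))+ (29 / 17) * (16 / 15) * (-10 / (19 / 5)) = 2347534 / 53295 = 44.05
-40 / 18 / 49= -20 / 441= -0.05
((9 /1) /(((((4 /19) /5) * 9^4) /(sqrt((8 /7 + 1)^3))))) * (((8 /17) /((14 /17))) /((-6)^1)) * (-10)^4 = -2375000 * sqrt(105) /250047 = -97.33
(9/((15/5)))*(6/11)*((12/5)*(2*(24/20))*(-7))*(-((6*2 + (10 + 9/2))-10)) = 27216/25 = 1088.64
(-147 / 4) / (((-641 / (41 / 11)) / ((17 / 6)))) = 34153 / 56408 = 0.61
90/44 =45/22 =2.05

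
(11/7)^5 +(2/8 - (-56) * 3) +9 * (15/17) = 212316135/1142876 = 185.77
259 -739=-480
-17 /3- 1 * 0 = -17 /3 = -5.67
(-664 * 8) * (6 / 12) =-2656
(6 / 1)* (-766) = -4596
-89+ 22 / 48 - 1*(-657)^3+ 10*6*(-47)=6806171627 / 24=283590484.46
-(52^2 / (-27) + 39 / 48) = 42913 / 432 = 99.34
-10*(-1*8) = 80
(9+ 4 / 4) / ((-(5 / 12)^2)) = -288 / 5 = -57.60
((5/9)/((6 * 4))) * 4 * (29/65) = 29/702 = 0.04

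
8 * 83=664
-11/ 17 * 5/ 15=-0.22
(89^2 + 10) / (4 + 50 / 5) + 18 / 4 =571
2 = 2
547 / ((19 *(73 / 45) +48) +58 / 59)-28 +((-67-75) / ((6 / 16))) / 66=-563913005 / 20976417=-26.88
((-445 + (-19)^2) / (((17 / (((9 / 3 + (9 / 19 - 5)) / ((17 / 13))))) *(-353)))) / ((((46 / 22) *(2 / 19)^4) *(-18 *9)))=199109911 / 506820456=0.39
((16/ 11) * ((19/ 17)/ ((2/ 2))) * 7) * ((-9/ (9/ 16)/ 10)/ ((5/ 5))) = -17024/ 935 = -18.21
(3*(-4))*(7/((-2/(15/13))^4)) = -1063125/114244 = -9.31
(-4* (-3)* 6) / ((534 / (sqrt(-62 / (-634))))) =12* sqrt(9827) / 28213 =0.04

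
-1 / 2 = -0.50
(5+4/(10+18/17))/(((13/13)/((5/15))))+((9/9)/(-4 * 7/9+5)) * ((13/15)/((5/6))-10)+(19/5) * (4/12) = -101251/59925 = -1.69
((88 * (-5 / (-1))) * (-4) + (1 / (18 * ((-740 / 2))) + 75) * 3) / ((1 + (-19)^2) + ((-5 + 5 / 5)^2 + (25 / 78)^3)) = -134760943746 / 33188311985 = -4.06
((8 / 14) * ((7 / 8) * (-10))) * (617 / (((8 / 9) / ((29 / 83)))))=-805185 / 664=-1212.63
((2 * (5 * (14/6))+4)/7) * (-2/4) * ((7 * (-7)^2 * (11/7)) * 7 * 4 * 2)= -176792/3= -58930.67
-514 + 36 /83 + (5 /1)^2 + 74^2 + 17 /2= 829325 /166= 4995.93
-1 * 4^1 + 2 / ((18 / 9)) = -3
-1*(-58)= 58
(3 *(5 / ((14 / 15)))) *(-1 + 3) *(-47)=-10575 / 7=-1510.71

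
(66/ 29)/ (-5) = -66/ 145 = -0.46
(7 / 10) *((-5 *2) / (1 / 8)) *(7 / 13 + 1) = -1120 / 13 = -86.15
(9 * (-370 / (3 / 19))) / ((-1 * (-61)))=-345.74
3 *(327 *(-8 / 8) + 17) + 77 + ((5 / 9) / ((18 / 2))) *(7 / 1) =-69058 / 81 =-852.57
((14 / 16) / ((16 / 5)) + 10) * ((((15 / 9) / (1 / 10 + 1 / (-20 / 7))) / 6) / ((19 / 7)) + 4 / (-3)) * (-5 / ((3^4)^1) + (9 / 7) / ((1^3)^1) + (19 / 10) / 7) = -332266573 / 12410496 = -26.77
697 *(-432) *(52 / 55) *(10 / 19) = -31314816 / 209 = -149831.66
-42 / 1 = -42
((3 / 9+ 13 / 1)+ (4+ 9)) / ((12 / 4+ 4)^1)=79 / 21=3.76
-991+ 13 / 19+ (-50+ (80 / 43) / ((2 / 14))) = -839298 / 817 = -1027.29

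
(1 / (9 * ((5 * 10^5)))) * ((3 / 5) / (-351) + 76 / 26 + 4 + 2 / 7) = 29513 / 18427500000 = 0.00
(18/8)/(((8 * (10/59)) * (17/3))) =1593/5440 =0.29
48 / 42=8 / 7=1.14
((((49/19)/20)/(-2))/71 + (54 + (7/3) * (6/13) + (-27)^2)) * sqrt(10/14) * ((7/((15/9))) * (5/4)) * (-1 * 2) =-1650040929 * sqrt(35)/1402960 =-6957.98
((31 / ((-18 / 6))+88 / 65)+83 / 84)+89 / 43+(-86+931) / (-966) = -36699967 / 5399940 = -6.80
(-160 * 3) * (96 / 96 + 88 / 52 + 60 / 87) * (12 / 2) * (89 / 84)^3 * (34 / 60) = -5093401025 / 775866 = -6564.79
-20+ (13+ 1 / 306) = -2141 / 306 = -7.00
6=6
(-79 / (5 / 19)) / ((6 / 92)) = -4603.07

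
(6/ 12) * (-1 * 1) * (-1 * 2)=1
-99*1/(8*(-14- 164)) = 99/1424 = 0.07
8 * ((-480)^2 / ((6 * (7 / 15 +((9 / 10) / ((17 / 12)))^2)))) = 6658560000 / 18863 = 352995.81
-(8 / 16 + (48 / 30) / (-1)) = 11 / 10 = 1.10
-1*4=-4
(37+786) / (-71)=-823 / 71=-11.59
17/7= 2.43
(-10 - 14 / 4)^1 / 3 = -9 / 2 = -4.50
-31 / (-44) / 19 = 31 / 836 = 0.04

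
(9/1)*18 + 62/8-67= 102.75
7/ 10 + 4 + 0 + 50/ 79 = 5.33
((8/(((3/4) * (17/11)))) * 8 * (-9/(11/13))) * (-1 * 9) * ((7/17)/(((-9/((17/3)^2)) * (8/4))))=-11648/3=-3882.67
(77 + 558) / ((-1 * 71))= -635 / 71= -8.94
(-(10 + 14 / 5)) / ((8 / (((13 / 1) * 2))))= -208 / 5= -41.60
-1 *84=-84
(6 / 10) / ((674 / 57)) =171 / 3370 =0.05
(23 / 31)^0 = 1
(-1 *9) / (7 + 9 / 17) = -153 / 128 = -1.20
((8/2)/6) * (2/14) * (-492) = -328/7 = -46.86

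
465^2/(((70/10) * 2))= 216225/14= 15444.64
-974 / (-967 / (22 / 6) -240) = 10714 / 5541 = 1.93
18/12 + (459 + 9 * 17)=1227/2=613.50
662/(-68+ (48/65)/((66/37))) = -236665/24162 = -9.79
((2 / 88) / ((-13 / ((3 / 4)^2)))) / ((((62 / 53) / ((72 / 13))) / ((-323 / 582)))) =462213 / 178880416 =0.00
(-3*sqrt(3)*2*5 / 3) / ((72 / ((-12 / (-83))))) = -5*sqrt(3) / 249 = -0.03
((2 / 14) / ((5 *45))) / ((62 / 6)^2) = 1 / 168175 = 0.00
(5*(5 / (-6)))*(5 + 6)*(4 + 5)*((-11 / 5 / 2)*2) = 1815 / 2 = 907.50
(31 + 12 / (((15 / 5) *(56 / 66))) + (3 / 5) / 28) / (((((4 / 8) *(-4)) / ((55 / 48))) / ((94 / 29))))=-2586551 / 38976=-66.36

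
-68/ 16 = -17/ 4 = -4.25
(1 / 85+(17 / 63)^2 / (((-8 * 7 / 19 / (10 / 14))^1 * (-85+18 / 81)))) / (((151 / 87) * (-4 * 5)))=-3892815319 / 11286357650400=-0.00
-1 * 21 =-21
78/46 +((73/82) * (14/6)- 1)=15689/5658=2.77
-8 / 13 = -0.62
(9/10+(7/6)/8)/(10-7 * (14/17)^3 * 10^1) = -1233163/34308000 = -0.04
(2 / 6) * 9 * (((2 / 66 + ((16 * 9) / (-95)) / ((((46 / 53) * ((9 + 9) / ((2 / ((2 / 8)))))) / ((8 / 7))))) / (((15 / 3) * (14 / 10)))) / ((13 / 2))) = -864898 / 15310295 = -0.06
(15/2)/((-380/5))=-0.10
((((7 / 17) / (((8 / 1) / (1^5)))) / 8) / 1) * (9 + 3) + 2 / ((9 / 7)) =3997 / 2448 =1.63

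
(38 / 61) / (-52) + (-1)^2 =1567 / 1586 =0.99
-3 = -3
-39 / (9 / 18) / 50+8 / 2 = 61 / 25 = 2.44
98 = 98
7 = 7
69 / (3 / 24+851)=552 / 6809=0.08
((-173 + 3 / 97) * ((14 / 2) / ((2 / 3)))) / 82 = -176169 / 7954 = -22.15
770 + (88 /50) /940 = 4523761 /5875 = 770.00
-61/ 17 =-3.59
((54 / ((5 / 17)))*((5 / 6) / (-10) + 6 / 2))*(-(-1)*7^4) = 2571471 / 2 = 1285735.50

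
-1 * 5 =-5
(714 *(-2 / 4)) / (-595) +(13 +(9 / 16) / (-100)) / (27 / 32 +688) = 682081 / 1102150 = 0.62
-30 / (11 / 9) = -270 / 11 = -24.55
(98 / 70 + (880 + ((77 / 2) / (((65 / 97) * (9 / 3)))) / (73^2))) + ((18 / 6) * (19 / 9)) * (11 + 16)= 2187220913 / 2078310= 1052.40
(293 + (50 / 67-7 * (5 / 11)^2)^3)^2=24315254358851896483108108176 / 283897153511462521087849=85648.11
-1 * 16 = -16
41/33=1.24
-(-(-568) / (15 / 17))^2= -93238336 / 225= -414392.60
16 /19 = 0.84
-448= -448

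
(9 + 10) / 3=19 / 3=6.33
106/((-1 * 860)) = -53/430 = -0.12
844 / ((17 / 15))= 12660 / 17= 744.71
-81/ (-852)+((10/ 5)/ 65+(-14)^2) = 3620483/ 18460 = 196.13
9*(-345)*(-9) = 27945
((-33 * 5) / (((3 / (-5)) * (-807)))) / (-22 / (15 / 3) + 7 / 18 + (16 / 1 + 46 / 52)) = -53625 / 2025839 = -0.03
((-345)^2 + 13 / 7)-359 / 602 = 71653809 / 602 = 119026.26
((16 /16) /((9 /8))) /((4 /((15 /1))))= 10 /3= 3.33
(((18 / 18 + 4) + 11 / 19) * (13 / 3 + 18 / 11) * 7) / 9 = 146174 / 5643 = 25.90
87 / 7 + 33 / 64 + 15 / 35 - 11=1063 / 448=2.37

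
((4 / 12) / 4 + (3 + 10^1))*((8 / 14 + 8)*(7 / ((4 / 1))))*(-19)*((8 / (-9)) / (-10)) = -2983 / 9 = -331.44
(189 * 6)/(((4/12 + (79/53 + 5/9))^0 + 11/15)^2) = 127575/338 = 377.44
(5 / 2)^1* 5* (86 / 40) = 215 / 8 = 26.88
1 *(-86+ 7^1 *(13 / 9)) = -683 / 9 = -75.89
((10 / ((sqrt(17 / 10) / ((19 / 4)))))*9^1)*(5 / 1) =4275*sqrt(170) / 34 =1639.39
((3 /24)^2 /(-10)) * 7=-7 /640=-0.01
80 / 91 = 0.88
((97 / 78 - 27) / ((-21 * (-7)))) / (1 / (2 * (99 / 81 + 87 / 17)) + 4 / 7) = -278390 / 1033227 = -0.27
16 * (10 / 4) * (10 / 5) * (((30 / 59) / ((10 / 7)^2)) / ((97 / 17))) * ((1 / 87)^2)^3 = 6664 / 827214249458169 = 0.00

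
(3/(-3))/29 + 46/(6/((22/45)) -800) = -23339/251285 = -0.09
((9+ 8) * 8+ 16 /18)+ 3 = 1259 /9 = 139.89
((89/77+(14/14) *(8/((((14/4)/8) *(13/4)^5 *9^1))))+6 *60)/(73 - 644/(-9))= 92929025125/37195018861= 2.50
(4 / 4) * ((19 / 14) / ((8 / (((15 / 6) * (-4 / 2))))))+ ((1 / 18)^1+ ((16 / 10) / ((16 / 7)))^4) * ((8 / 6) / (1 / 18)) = 1311979 / 210000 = 6.25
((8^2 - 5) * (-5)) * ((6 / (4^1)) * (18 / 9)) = -885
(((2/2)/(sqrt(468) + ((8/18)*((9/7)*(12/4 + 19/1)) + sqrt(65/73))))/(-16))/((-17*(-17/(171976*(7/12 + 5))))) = -735992789/(48552*sqrt(4745) + 44556864 + 21265776*sqrt(13)) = -5.91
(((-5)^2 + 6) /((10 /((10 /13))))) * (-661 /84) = -20491 /1092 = -18.76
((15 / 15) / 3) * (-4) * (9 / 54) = -2 / 9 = -0.22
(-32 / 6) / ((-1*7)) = 16 / 21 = 0.76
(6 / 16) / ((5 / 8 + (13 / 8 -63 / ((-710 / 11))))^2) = 252050 / 6995187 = 0.04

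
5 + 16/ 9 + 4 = 97/ 9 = 10.78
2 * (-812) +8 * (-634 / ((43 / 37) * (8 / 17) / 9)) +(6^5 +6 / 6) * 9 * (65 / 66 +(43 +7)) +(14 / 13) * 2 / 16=7789087659 / 2236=3483491.80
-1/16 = -0.06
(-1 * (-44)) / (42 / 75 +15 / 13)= 14300 / 557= 25.67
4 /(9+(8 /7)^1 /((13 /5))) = 364 /859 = 0.42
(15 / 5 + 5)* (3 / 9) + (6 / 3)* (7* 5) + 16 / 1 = 266 / 3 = 88.67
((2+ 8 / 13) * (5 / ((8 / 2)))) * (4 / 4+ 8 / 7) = 1275 / 182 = 7.01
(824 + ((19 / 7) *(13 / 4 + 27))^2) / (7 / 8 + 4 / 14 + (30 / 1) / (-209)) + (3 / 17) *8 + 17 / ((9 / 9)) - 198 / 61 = 1288155019751 / 172836790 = 7453.01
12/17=0.71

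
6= 6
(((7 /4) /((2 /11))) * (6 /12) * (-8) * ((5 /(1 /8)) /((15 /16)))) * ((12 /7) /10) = -1408 /5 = -281.60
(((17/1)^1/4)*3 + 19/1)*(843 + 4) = 107569/4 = 26892.25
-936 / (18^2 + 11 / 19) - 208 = -1300520 / 6167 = -210.88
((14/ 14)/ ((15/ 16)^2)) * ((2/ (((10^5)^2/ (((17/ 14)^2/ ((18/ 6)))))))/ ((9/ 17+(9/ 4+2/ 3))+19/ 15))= 4913/ 207020214843750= 0.00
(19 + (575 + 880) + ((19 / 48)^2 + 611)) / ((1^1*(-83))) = -4804201 / 191232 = -25.12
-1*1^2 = -1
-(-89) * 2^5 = 2848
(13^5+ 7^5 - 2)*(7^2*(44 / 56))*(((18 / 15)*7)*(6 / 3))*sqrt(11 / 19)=1255108932*sqrt(209) / 95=190998940.44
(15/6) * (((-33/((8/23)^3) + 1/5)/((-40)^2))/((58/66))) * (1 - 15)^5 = 1113168266133/1484800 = 749709.23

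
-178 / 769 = -0.23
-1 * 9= -9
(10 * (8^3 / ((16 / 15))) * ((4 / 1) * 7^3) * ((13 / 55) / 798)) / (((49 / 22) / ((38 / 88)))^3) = 375440 / 26411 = 14.22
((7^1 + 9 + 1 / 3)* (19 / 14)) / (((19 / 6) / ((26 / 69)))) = 182 / 69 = 2.64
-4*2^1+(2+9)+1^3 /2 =7 /2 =3.50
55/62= 0.89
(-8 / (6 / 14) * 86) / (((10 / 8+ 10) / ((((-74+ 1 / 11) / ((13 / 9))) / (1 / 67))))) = 349776448 / 715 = 489197.83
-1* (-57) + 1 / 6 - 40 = 103 / 6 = 17.17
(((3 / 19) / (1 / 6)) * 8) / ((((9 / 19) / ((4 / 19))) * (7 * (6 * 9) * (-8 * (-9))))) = 4 / 32319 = 0.00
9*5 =45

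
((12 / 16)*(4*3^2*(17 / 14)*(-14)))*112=-51408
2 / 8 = 1 / 4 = 0.25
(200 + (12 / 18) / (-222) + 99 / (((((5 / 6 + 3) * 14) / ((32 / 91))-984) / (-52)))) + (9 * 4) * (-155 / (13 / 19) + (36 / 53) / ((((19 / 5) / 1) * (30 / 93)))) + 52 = -2740723131647615 / 347929050339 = -7877.25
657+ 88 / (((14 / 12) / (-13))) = -2265 / 7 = -323.57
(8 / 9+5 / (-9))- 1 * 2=-5 / 3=-1.67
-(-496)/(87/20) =9920/87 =114.02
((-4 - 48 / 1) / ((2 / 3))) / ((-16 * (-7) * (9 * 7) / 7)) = -13 / 168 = -0.08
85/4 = 21.25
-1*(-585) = 585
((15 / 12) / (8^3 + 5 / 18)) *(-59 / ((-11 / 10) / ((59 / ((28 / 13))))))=10181925 / 2840068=3.59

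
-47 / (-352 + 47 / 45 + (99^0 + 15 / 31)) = 65565 / 487513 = 0.13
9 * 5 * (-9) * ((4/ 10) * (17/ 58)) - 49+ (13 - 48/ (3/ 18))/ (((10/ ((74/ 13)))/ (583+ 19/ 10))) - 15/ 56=-1935043515/ 21112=-91656.10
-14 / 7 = -2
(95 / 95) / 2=1 / 2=0.50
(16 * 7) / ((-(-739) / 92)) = 10304 / 739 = 13.94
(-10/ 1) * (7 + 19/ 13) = -1100/ 13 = -84.62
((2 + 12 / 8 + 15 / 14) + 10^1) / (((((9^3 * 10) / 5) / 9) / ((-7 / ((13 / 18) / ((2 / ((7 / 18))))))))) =-408 / 91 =-4.48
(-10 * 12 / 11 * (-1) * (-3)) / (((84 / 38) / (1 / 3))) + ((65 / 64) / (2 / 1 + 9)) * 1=-4.84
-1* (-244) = 244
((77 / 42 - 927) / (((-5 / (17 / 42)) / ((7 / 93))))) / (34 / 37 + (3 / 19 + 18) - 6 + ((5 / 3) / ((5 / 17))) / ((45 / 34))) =66340001 / 204276236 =0.32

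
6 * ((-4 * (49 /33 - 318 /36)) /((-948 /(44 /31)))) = -1940 /7347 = -0.26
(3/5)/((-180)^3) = -1/9720000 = -0.00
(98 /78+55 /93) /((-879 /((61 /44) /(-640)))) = 68137 /14962970880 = 0.00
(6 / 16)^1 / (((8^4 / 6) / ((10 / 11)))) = 45 / 90112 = 0.00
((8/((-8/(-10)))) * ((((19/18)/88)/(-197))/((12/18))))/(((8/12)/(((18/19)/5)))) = -9/34672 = -0.00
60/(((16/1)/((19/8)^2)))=5415/256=21.15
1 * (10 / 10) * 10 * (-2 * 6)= -120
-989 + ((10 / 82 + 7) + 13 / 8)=-321523 / 328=-980.25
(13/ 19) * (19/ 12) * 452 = 1469/ 3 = 489.67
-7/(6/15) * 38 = -665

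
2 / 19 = 0.11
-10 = -10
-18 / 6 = -3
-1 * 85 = -85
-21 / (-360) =7 / 120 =0.06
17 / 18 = 0.94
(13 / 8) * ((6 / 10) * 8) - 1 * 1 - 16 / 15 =86 / 15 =5.73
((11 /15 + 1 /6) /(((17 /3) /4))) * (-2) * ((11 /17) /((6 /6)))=-1188 /1445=-0.82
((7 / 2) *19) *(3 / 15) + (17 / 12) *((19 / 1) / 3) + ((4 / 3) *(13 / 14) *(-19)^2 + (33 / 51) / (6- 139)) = 190963049 / 406980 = 469.22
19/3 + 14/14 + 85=277/3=92.33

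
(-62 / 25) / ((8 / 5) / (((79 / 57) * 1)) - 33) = 4898 / 62895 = 0.08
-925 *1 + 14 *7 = -827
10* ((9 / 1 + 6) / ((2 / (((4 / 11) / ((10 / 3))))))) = 90 / 11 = 8.18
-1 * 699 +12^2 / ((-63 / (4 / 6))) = -14711 / 21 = -700.52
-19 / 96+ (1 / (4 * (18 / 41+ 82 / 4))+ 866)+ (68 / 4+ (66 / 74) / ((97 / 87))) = 522730160261 / 591582048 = 883.61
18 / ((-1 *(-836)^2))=-9 / 349448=-0.00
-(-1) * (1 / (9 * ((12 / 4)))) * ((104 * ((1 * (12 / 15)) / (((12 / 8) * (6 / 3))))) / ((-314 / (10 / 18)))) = -208 / 114453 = -0.00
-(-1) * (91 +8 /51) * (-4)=-18596 /51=-364.63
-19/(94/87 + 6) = -1653/616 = -2.68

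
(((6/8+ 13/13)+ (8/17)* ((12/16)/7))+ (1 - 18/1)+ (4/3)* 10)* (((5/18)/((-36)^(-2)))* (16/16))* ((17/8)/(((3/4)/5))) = -66625/7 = -9517.86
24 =24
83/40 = 2.08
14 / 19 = 0.74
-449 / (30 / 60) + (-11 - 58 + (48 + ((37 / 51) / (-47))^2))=-5280213302 / 5745609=-919.00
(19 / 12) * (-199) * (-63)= 79401 / 4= 19850.25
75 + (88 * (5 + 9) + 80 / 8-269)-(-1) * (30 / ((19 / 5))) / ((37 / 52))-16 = 733296 / 703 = 1043.10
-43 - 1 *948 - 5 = -996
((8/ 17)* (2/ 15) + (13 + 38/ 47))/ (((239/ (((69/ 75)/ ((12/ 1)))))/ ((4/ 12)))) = 3823681/ 2577973500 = 0.00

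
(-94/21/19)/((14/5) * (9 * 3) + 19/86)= -40420/13008597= -0.00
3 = 3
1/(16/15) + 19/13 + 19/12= 2485/624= 3.98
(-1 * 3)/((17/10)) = -30/17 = -1.76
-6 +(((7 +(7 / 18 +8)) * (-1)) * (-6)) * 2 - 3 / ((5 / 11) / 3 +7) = 126199 / 708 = 178.25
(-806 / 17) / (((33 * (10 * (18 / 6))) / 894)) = -120094 / 2805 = -42.81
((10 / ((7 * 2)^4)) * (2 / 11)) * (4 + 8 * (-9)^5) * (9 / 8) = -759195 / 30184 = -25.15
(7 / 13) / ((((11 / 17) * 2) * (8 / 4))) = 119 / 572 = 0.21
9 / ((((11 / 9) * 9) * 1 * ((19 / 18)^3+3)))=52488 / 267905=0.20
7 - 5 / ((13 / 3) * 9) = 268 / 39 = 6.87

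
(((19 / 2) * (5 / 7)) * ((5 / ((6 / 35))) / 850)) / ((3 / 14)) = 665 / 612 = 1.09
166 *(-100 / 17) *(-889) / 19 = 14757400 / 323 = 45688.54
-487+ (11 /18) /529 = -4637203 /9522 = -487.00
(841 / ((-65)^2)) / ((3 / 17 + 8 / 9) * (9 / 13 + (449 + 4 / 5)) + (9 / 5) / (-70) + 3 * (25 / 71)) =127900962 / 309043556887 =0.00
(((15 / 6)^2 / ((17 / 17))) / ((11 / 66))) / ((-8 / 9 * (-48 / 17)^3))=122825 / 65536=1.87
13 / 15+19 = 298 / 15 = 19.87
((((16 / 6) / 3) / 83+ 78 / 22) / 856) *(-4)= -29221 / 1758438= -0.02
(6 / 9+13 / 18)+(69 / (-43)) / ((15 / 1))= 1.28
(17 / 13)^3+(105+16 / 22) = 107.96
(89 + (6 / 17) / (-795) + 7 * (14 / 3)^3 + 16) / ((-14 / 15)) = -99303661 / 113526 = -874.72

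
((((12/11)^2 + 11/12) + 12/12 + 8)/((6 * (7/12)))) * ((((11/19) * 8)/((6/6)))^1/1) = 64508/4389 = 14.70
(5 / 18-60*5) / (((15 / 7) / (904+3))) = -6850571 / 54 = -126862.43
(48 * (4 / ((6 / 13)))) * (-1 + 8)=2912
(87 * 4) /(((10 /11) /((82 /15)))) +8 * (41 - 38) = 2116.64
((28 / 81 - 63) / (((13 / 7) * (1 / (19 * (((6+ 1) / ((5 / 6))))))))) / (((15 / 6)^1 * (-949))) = 2.27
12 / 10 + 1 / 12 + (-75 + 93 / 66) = -47723 / 660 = -72.31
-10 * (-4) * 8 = 320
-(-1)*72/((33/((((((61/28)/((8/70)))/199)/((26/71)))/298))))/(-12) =-21655/135682976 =-0.00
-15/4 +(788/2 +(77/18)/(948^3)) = 5984673043181/15335485056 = 390.25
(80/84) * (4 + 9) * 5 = 1300/21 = 61.90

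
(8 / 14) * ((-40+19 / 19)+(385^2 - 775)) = 589644 / 7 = 84234.86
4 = 4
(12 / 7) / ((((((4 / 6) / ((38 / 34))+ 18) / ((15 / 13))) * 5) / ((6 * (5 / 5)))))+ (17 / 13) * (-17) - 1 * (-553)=12802578 / 24115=530.90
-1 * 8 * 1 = -8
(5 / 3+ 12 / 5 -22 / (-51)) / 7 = 0.64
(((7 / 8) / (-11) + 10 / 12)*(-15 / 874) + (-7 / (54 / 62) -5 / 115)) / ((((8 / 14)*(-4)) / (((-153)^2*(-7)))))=-714014202531 / 1230592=-580220.09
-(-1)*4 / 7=4 / 7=0.57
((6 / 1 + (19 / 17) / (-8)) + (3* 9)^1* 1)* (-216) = -120663 / 17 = -7097.82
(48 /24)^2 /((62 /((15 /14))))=15 /217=0.07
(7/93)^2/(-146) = -49/1262754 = -0.00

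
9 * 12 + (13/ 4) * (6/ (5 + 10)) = 1093/ 10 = 109.30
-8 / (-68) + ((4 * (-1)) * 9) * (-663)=405758 / 17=23868.12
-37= -37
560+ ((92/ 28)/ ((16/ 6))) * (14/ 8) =17989/ 32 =562.16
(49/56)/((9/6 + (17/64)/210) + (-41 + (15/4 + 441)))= 11760/5446577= 0.00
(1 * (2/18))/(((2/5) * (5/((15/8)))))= 5/48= 0.10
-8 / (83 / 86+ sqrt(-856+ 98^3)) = 57104 / 6954718167 - 236672* sqrt(58771) / 6954718167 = -0.01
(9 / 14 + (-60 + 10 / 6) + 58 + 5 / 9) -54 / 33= -1069 / 1386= -0.77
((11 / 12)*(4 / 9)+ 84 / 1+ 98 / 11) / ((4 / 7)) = 163.30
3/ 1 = 3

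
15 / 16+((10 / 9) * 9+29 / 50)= 4607 / 400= 11.52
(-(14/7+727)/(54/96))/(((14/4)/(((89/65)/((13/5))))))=-195.00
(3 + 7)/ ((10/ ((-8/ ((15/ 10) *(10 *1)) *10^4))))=-16000/ 3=-5333.33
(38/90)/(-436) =-19/19620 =-0.00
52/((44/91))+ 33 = 1546/11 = 140.55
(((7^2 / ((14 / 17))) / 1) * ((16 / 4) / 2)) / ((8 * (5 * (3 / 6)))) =119 / 20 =5.95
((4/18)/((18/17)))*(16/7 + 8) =136/63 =2.16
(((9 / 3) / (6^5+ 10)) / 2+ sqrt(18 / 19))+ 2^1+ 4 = 3*sqrt(38) / 19+ 93435 / 15572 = 6.97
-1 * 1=-1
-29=-29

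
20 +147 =167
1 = 1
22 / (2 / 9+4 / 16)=792 / 17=46.59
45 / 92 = 0.49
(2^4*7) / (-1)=-112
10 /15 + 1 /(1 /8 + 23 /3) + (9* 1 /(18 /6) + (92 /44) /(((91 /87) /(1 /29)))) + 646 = 33176204 /51051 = 649.86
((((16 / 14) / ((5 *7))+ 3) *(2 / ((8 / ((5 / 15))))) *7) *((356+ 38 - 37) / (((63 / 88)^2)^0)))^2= 159542161 / 400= 398855.40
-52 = -52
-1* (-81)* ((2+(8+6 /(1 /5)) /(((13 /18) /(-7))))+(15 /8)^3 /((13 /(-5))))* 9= -1789708851 /6656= -268886.55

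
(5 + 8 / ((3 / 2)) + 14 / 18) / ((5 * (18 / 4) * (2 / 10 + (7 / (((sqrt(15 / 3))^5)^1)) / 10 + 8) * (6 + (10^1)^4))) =51250000 / 8515148680593 - 35000 * sqrt(5) / 8515148680593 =0.00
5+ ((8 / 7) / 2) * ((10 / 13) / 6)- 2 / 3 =401 / 91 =4.41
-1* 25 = -25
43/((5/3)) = 129/5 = 25.80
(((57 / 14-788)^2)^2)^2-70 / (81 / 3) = 5683292332132170052884875942812955 / 39846304512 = 142630349331908705885183.70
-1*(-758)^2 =-574564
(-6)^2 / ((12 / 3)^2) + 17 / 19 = 239 / 76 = 3.14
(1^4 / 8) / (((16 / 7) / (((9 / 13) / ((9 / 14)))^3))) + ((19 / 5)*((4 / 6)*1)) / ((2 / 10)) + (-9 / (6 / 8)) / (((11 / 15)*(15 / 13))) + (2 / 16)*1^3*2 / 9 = -1.42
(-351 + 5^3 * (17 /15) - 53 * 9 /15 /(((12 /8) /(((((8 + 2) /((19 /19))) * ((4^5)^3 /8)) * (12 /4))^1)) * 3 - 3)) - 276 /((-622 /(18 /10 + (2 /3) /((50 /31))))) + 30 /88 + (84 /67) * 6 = -189.89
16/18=8/9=0.89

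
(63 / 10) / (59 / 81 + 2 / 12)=5103 / 725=7.04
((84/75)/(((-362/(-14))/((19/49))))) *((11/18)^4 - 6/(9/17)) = -22326653/118754100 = -0.19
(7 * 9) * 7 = 441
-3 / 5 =-0.60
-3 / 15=-1 / 5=-0.20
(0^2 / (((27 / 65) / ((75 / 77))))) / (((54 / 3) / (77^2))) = 0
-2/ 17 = -0.12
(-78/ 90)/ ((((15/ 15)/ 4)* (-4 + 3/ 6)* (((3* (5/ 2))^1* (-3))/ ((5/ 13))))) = -16/ 945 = -0.02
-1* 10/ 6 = -5/ 3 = -1.67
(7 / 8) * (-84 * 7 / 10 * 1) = -51.45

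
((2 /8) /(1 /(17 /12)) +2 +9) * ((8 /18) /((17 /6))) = 545 /306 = 1.78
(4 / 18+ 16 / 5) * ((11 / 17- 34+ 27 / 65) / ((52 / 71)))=-153.91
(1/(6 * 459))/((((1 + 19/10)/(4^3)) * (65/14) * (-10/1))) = -448/2595645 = -0.00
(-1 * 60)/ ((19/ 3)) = -9.47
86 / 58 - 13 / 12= 139 / 348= 0.40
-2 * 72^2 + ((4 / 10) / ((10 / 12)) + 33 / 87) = -7516177 / 725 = -10367.14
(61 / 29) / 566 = 0.00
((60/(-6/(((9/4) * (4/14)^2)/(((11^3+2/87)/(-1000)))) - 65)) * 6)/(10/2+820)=-626400/30891839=-0.02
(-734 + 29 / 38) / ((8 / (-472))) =1643917 / 38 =43260.97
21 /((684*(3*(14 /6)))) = 1 /228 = 0.00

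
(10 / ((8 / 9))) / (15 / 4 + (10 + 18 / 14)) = 315 / 421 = 0.75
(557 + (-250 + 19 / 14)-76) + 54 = 286.36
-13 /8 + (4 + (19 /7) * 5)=893 /56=15.95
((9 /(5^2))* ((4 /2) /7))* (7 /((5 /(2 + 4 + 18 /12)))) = 27 /25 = 1.08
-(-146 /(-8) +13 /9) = -709 /36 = -19.69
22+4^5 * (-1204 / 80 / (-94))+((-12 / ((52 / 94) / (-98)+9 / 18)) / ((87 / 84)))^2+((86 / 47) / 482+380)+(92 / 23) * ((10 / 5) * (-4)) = 29722928141929813 / 27438758192835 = 1083.25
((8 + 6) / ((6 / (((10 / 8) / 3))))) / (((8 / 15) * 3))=175 / 288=0.61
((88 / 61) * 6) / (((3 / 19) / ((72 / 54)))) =13376 / 183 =73.09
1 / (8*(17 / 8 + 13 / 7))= 0.03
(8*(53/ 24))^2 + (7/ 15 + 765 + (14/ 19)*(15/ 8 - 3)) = 3682481/ 3420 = 1076.75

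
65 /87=0.75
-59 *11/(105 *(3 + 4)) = -649/735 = -0.88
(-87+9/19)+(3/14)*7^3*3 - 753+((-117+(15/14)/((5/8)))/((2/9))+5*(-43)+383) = -128985/133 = -969.81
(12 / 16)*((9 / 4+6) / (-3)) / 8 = -33 / 128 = -0.26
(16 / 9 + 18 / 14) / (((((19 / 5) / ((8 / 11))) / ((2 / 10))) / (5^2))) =38600 / 13167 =2.93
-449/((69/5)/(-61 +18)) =96535/69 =1399.06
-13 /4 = -3.25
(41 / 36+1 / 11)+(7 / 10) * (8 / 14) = 3227 / 1980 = 1.63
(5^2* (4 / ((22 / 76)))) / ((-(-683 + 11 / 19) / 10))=361000 / 71313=5.06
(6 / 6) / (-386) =-1 / 386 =-0.00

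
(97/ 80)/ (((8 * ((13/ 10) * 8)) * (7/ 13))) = 0.03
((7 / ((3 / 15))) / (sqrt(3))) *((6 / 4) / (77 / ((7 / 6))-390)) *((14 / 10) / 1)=-49 *sqrt(3) / 648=-0.13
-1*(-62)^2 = -3844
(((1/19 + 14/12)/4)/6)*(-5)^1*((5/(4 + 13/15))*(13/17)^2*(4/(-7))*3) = 2936375/11223604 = 0.26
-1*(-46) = 46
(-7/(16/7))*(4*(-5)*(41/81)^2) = 411845/26244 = 15.69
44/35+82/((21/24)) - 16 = 2764/35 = 78.97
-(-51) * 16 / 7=816 / 7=116.57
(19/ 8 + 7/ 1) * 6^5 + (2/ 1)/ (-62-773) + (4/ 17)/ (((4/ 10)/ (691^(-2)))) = 494104723529496/ 6777842795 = 72900.00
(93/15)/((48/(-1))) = -31/240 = -0.13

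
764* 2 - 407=1121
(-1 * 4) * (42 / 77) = -24 / 11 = -2.18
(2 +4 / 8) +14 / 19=123 / 38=3.24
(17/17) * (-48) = -48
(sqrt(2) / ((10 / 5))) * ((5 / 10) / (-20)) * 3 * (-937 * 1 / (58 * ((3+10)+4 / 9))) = 25299 * sqrt(2) / 561440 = 0.06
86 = 86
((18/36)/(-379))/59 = -1/44722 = -0.00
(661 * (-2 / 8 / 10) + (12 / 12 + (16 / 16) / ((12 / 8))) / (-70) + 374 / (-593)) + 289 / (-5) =-37348789 / 498120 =-74.98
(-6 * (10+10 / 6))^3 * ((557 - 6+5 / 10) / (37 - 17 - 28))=47291125 / 2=23645562.50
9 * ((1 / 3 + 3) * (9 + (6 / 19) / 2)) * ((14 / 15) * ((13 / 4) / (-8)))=-7917 / 76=-104.17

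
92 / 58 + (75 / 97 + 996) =2808385 / 2813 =998.36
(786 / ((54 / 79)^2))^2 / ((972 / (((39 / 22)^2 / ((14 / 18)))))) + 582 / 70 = 565216078807733 / 48013922880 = 11771.92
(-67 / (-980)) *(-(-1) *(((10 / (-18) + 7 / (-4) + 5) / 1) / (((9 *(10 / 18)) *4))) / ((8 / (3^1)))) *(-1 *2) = -6499 / 940800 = -0.01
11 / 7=1.57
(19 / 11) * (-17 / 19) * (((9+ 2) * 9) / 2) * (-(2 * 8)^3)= 313344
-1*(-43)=43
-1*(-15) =15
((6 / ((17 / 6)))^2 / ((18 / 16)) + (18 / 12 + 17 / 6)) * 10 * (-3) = -72130 / 289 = -249.58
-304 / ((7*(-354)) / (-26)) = -3952 / 1239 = -3.19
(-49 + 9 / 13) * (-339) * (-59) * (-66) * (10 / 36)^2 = 575695450 / 117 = 4920473.93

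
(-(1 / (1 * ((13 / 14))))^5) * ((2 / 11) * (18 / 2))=-9680832 / 4084223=-2.37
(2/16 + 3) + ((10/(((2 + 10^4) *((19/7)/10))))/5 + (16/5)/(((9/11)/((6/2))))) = 18825253/1266920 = 14.86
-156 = -156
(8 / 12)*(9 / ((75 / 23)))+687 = 17221 / 25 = 688.84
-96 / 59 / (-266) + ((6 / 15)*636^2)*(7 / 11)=44437124208 / 431585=102962.62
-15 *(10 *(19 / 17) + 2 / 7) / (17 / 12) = -245520 / 2023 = -121.36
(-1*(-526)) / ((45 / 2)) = 1052 / 45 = 23.38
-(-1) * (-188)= -188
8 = 8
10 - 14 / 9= 76 / 9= 8.44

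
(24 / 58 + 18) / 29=534 / 841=0.63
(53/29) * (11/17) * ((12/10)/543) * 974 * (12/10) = 6814104/2230825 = 3.05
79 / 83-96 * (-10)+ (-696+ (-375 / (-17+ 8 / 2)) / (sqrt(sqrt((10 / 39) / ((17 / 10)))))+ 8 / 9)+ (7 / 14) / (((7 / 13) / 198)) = 75 * sqrt(10) * 663^(1 / 4) / 26+ 2351470 / 5229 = 495.99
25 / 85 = 5 / 17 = 0.29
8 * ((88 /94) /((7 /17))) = 5984 /329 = 18.19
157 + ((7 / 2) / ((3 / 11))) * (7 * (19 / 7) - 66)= -2677 / 6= -446.17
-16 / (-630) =8 / 315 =0.03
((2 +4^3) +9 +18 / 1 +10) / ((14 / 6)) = 309 / 7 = 44.14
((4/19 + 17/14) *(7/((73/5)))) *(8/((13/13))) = 7580/1387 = 5.47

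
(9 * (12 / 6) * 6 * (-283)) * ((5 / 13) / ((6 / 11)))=-280170 / 13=-21551.54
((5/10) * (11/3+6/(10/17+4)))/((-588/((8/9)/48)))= -97/1238328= -0.00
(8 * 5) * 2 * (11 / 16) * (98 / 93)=5390 / 93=57.96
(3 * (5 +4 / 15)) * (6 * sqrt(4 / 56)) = 25.34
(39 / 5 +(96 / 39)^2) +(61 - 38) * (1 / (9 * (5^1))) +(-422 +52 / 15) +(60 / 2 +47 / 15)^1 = -2821681 / 7605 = -371.03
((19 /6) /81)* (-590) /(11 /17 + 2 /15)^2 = -40496125 /1069227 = -37.87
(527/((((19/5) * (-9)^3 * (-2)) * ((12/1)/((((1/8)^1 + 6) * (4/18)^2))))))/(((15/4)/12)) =25823/3365793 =0.01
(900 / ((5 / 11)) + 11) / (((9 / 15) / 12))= 39820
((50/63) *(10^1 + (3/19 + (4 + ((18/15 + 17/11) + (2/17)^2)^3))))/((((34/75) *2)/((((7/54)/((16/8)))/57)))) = 3354075074607095/95821723113623298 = 0.04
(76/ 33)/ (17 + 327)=0.01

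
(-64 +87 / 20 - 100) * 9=-28737 / 20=-1436.85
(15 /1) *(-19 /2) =-285 /2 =-142.50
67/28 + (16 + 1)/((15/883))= 421313/420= 1003.13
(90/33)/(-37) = -30/407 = -0.07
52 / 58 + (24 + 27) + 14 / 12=9233 / 174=53.06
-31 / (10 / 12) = -186 / 5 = -37.20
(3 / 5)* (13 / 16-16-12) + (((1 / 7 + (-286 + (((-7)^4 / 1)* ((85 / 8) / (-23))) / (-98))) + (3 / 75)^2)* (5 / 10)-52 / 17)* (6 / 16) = -30188172999 / 437920000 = -68.94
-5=-5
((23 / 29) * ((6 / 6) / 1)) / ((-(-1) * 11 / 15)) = 345 / 319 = 1.08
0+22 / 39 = 22 / 39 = 0.56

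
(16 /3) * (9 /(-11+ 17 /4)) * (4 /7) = -256 /63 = -4.06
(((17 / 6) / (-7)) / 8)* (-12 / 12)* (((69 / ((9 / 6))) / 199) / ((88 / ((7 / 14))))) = 0.00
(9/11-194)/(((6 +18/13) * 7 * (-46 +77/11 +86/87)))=0.10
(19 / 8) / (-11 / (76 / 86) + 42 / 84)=-361 / 1816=-0.20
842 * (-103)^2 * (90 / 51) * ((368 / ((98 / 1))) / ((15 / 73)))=239970148192 / 833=288079409.59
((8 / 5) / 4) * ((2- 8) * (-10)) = 24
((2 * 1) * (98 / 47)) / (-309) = -196 / 14523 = -0.01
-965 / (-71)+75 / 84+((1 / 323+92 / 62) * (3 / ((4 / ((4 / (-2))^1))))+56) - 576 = -10107113543 / 19905844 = -507.75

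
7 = 7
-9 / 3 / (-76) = 3 / 76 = 0.04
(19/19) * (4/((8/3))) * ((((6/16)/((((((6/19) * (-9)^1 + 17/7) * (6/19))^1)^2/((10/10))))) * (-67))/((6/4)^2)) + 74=-395609443/435600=-908.19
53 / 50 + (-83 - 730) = -40597 / 50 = -811.94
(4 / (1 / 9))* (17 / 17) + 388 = 424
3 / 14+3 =45 / 14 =3.21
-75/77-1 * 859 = -66218/77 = -859.97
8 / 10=4 / 5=0.80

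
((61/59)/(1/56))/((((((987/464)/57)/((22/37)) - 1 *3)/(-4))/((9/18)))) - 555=-17329189771/33611297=-515.58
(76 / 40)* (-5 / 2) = -19 / 4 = -4.75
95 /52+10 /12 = 415 /156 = 2.66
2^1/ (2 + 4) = 0.33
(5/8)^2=25/64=0.39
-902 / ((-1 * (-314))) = -451 / 157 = -2.87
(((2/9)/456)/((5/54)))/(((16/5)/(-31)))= -31/608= -0.05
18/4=9/2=4.50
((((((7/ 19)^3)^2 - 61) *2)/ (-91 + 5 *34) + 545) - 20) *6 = 11672931313746/ 3716624599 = 3140.73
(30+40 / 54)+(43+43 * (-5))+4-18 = -4192 / 27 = -155.26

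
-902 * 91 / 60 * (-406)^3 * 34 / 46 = 23346133286476 / 345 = 67669951555.00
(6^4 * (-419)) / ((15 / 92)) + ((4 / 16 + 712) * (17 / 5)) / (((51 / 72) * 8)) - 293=-66608257 / 20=-3330412.85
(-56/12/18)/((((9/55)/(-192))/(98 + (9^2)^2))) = 164077760/81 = 2025651.36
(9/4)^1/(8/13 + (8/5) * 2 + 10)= 0.16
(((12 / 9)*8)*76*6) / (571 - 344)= 4864 / 227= 21.43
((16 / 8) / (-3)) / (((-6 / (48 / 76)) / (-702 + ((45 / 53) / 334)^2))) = -49.26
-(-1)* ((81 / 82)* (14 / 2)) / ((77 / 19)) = 1539 / 902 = 1.71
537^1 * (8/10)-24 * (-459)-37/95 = 217459/19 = 11445.21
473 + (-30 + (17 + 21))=481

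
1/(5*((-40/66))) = -33/100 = -0.33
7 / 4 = 1.75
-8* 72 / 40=-72 / 5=-14.40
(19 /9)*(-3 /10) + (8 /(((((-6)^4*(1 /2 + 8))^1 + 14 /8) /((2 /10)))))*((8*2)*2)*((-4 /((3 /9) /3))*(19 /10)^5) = -19731511913 /4131656250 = -4.78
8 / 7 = 1.14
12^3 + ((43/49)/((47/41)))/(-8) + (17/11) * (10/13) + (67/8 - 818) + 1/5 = 6057467651/6586580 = 919.67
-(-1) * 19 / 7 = 19 / 7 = 2.71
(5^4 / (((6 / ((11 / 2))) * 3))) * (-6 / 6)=-6875 / 36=-190.97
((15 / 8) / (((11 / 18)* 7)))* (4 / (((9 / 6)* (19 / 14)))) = 180 / 209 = 0.86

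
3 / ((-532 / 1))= -3 / 532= -0.01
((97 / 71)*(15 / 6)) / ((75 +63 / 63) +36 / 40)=2425 / 54599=0.04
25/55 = 5/11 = 0.45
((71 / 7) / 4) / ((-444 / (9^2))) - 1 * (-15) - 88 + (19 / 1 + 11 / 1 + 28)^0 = -300285 / 4144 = -72.46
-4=-4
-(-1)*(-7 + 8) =1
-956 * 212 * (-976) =197807872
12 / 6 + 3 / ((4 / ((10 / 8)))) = 47 / 16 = 2.94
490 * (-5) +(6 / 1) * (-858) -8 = -7606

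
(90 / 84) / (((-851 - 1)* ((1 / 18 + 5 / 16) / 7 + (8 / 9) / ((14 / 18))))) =-18 / 17111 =-0.00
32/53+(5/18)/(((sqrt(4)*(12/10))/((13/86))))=611657/984528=0.62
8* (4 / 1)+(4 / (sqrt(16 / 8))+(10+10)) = 2* sqrt(2)+52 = 54.83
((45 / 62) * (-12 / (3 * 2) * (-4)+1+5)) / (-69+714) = 21 / 1333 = 0.02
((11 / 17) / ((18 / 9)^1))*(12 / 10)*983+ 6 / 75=162229 / 425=381.72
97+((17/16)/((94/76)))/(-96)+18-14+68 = 6099901/36096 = 168.99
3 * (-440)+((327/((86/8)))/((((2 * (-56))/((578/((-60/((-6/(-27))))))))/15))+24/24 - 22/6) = -4745971/3612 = -1313.95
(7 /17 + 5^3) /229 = 2132 /3893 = 0.55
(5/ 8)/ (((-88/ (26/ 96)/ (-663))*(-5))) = -2873/ 11264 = -0.26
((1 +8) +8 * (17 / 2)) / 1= 77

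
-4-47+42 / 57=-955 / 19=-50.26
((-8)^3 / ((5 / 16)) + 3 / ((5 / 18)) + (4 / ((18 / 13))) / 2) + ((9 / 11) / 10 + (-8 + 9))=-1608823 / 990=-1625.07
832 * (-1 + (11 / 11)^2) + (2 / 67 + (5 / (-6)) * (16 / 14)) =-0.92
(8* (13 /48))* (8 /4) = 13 /3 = 4.33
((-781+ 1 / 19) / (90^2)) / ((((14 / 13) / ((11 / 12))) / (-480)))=707278 / 17955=39.39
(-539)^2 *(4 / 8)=290521 / 2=145260.50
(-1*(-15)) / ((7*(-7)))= -15 / 49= -0.31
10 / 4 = 5 / 2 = 2.50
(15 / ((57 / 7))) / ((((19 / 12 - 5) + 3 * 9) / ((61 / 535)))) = 5124 / 575339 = 0.01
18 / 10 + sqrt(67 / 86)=2.68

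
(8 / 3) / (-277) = -8 / 831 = -0.01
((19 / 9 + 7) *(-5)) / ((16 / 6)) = -205 / 12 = -17.08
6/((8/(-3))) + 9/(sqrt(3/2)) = -9/4 + 3 * sqrt(6) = 5.10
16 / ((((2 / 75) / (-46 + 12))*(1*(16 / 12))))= -15300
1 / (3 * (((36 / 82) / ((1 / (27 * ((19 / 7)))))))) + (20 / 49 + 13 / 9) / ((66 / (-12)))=-0.33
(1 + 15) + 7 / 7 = 17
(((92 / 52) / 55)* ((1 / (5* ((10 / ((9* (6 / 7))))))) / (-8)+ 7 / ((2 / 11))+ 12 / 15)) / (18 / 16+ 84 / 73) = 30777749 / 55430375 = 0.56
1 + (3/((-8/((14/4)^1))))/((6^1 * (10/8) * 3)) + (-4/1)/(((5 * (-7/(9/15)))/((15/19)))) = 15893/15960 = 1.00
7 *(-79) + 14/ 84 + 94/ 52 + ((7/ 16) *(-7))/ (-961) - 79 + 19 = -366408169/ 599664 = -611.02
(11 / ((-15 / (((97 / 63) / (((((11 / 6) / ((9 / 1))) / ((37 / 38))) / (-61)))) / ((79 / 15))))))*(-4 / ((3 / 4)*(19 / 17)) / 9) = -33.14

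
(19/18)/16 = 0.07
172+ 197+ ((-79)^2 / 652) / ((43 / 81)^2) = 485794413 / 1205548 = 402.97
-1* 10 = -10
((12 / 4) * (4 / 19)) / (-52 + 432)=3 / 1805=0.00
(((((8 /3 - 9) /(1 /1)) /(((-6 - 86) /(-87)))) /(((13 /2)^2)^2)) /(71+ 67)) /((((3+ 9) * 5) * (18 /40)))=-1102 /1223810289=-0.00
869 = 869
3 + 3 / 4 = 15 / 4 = 3.75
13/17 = 0.76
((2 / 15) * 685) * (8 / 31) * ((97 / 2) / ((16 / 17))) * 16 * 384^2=88832606208 / 31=2865567942.19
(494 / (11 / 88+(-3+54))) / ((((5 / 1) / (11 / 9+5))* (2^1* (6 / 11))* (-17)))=-0.65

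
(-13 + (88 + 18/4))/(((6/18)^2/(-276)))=-197478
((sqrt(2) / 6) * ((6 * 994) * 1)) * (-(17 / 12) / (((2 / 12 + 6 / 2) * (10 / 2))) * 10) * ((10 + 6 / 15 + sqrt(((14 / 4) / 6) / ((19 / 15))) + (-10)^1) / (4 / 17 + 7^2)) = -143633 * sqrt(1330) / 302157 -574532 * sqrt(2) / 79515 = -27.55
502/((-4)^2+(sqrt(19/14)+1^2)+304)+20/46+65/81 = 7527994919/2687479965 - 502 * sqrt(266)/1442555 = 2.80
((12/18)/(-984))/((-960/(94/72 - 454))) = -16297/51010560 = -0.00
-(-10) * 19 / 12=95 / 6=15.83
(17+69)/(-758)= -43/379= -0.11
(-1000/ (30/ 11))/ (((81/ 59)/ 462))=-123390.12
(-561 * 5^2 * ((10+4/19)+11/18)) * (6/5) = -3460435/19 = -182128.16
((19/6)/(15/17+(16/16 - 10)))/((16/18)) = -323/736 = -0.44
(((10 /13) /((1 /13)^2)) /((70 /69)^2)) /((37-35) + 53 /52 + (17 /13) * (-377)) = -178802 /693595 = -0.26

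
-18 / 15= -6 / 5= -1.20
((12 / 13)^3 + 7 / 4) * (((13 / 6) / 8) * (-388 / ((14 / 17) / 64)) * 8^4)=-301120380928 / 3549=-84846542.95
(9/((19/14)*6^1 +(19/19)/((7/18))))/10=0.08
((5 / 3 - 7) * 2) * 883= -28256 / 3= -9418.67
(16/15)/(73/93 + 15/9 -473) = -496/218805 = -0.00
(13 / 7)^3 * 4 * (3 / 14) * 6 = 79092 / 2401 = 32.94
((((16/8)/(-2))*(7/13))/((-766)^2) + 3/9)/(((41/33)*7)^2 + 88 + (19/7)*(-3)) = 19382257587/9041523874552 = 0.00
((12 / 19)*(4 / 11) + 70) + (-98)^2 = 2021914 / 209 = 9674.23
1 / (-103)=-1 / 103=-0.01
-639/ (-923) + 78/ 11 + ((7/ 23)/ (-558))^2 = 183323968835/ 23553752508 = 7.78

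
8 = 8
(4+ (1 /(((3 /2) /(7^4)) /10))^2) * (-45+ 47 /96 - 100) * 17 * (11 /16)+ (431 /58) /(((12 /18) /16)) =-43370488860472979 /100224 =-432735560948.21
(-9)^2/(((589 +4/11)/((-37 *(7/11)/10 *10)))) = -6993/2161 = -3.24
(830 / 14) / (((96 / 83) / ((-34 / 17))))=-34445 / 336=-102.51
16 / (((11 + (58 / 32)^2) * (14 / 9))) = 0.72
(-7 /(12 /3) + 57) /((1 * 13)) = 17 /4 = 4.25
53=53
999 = 999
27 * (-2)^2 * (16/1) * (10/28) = 4320/7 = 617.14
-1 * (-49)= 49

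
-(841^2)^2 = -500246412961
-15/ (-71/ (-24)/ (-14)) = 5040/ 71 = 70.99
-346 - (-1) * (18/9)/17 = -5880/17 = -345.88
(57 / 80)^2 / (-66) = -1083 / 140800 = -0.01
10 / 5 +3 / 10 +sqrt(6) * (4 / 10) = 2 * sqrt(6) / 5 +23 / 10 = 3.28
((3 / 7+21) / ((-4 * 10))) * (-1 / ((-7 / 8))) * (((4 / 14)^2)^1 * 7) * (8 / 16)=-60 / 343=-0.17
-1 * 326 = -326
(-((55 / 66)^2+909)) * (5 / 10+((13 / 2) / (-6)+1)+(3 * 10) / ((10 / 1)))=-1342709 / 432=-3108.12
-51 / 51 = -1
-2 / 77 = -0.03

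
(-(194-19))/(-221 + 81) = 5/4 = 1.25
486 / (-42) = -81 / 7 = -11.57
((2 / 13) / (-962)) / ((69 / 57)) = -19 / 143819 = -0.00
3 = 3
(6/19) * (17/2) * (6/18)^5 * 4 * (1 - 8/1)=-476/1539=-0.31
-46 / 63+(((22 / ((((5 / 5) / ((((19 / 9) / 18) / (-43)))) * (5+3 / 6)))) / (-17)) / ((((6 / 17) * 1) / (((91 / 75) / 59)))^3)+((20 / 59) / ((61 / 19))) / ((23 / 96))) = -92652264061394661619 / 320090486162938312500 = -0.29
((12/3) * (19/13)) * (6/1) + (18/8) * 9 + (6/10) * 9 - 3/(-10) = 15867/260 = 61.03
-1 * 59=-59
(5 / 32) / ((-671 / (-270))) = 675 / 10736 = 0.06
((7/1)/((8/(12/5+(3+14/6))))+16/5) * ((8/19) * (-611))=-730756/285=-2564.06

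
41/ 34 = 1.21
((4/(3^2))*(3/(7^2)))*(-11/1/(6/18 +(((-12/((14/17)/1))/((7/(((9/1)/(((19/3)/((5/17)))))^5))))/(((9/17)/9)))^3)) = -190190641482470221346207917158335332/153380526577761740961834504868089347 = -1.24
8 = 8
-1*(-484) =484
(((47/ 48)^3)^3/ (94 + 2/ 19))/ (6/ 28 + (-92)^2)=148844352922668011/ 143292460660658880380928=0.00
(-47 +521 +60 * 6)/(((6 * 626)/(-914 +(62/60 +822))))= -379331/18780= -20.20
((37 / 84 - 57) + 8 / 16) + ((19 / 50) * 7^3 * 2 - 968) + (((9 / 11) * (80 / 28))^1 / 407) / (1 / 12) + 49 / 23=-23513844841 / 30891300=-761.18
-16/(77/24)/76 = -96/1463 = -0.07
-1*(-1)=1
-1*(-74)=74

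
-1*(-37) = 37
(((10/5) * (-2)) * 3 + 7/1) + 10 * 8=75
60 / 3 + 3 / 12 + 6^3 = 236.25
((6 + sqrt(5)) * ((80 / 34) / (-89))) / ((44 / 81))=-4860 / 16643 - 810 * sqrt(5) / 16643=-0.40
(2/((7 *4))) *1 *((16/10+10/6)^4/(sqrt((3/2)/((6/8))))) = 5.75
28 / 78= 0.36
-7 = -7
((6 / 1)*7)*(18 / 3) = 252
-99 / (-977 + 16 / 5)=55 / 541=0.10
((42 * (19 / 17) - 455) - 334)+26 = -716.06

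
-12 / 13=-0.92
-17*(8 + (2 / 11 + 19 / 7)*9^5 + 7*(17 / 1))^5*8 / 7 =-54042816980902001727581230597634913536 / 18947489099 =-2852241618851452108576892000.00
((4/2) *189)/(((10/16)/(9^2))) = 244944/5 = 48988.80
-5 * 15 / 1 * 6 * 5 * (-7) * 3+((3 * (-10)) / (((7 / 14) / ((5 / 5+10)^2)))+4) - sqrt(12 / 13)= 39994 - 2 * sqrt(39) / 13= 39993.04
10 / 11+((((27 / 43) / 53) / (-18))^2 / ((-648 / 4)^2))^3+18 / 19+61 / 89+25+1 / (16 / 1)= 114162203507443149846412257160221354409 / 4135659517503469416967692925576679424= 27.60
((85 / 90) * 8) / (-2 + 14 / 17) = -289 / 45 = -6.42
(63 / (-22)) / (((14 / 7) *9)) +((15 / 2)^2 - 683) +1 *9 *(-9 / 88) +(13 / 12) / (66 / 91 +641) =-9679101533 / 15416808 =-627.83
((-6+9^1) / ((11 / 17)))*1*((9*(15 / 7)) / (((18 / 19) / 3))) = 283.15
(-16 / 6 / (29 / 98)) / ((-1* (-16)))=-49 / 87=-0.56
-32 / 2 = -16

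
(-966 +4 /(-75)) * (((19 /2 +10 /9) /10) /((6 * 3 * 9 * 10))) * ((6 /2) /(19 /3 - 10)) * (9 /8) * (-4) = -6919357 /2970000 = -2.33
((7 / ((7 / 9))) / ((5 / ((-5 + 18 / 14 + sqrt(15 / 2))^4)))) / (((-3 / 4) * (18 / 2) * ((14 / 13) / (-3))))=108295837 / 168070 - 1410812 * sqrt(30) / 12005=0.67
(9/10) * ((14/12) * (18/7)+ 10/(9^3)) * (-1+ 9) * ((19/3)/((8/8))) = 166972/1215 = 137.43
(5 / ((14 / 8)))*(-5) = -14.29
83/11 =7.55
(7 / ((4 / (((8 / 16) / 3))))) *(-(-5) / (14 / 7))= 35 / 48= 0.73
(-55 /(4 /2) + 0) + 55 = 27.50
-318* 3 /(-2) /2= 477 /2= 238.50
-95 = -95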